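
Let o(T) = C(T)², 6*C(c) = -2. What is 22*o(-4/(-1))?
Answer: 22/9 ≈ 2.4444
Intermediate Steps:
C(c) = -⅓ (C(c) = (⅙)*(-2) = -⅓)
o(T) = ⅑ (o(T) = (-⅓)² = ⅑)
22*o(-4/(-1)) = 22*(⅑) = 22/9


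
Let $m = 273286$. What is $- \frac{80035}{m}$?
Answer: $- \frac{80035}{273286} \approx -0.29286$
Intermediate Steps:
$- \frac{80035}{m} = - \frac{80035}{273286}$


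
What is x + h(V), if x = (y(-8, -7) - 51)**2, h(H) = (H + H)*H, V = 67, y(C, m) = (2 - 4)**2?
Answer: 11187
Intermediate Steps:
y(C, m) = 4 (y(C, m) = (-2)**2 = 4)
h(H) = 2*H**2 (h(H) = (2*H)*H = 2*H**2)
x = 2209 (x = (4 - 51)**2 = (-47)**2 = 2209)
x + h(V) = 2209 + 2*67**2 = 2209 + 2*4489 = 2209 + 8978 = 11187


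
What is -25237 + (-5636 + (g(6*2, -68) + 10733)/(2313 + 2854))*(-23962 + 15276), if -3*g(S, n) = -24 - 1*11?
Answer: 758169359035/15501 ≈ 4.8911e+7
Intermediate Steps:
g(S, n) = 35/3 (g(S, n) = -(-24 - 1*11)/3 = -(-24 - 11)/3 = -1/3*(-35) = 35/3)
-25237 + (-5636 + (g(6*2, -68) + 10733)/(2313 + 2854))*(-23962 + 15276) = -25237 + (-5636 + (35/3 + 10733)/(2313 + 2854))*(-23962 + 15276) = -25237 + (-5636 + (32234/3)/5167)*(-8686) = -25237 + (-5636 + (32234/3)*(1/5167))*(-8686) = -25237 + (-5636 + 32234/15501)*(-8686) = -25237 - 87331402/15501*(-8686) = -25237 + 758560557772/15501 = 758169359035/15501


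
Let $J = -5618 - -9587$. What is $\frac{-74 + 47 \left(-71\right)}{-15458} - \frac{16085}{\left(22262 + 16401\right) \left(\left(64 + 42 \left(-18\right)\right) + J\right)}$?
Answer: $\frac{431920456631}{1958507747158} \approx 0.22054$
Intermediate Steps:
$J = 3969$ ($J = -5618 + 9587 = 3969$)
$\frac{-74 + 47 \left(-71\right)}{-15458} - \frac{16085}{\left(22262 + 16401\right) \left(\left(64 + 42 \left(-18\right)\right) + J\right)} = \frac{-74 + 47 \left(-71\right)}{-15458} - \frac{16085}{\left(22262 + 16401\right) \left(\left(64 + 42 \left(-18\right)\right) + 3969\right)} = \left(-74 - 3337\right) \left(- \frac{1}{15458}\right) - \frac{16085}{38663 \left(\left(64 - 756\right) + 3969\right)} = \left(-3411\right) \left(- \frac{1}{15458}\right) - \frac{16085}{38663 \left(-692 + 3969\right)} = \frac{3411}{15458} - \frac{16085}{38663 \cdot 3277} = \frac{3411}{15458} - \frac{16085}{126698651} = \frac{431920456631}{1958507747158}$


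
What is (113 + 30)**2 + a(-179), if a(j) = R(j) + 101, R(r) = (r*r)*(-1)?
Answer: -11491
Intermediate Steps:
R(r) = -r**2 (R(r) = r**2*(-1) = -r**2)
a(j) = 101 - j**2 (a(j) = -j**2 + 101 = 101 - j**2)
(113 + 30)**2 + a(-179) = (113 + 30)**2 + (101 - 1*(-179)**2) = 143**2 + (101 - 1*32041) = 20449 + (101 - 32041) = 20449 - 31940 = -11491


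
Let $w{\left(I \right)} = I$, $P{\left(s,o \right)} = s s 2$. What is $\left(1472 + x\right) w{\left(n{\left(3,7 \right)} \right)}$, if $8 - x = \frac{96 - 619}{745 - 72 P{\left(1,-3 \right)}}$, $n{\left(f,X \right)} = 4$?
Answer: $\frac{3560012}{601} \approx 5923.5$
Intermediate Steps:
$P{\left(s,o \right)} = 2 s^{2}$ ($P{\left(s,o \right)} = s^{2} \cdot 2 = 2 s^{2}$)
$x = \frac{5331}{601}$ ($x = 8 - \frac{96 - 619}{745 - 72 \cdot 2 \cdot 1^{2}} = 8 - - \frac{523}{745 - 72 \cdot 2 \cdot 1} = 8 - - \frac{523}{745 - 144} = 8 - - \frac{523}{601} = 8 + \frac{523}{601} = \frac{5331}{601} \approx 8.8702$)
$\left(1472 + x\right) w{\left(n{\left(3,7 \right)} \right)} = \left(1472 + \frac{5331}{601}\right) 4 = \frac{890003}{601} \cdot 4 = \frac{3560012}{601}$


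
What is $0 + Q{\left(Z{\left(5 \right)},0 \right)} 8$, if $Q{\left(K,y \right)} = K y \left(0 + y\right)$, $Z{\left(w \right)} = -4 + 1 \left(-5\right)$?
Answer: $0$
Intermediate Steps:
$Z{\left(w \right)} = -9$ ($Z{\left(w \right)} = -4 - 5 = -9$)
$Q{\left(K,y \right)} = K y^{2}$ ($Q{\left(K,y \right)} = K y y = K y^{2}$)
$0 + Q{\left(Z{\left(5 \right)},0 \right)} 8 = 0 + - 9 \cdot 0^{2} \cdot 8 = 0 + \left(-9\right) 0 \cdot 8 = 0 + 0 \cdot 8 = 0 + 0 = 0$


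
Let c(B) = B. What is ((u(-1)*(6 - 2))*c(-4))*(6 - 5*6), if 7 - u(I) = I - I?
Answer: 2688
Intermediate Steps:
u(I) = 7 (u(I) = 7 - (I - I) = 7 - 1*0 = 7 + 0 = 7)
((u(-1)*(6 - 2))*c(-4))*(6 - 5*6) = ((7*(6 - 2))*(-4))*(6 - 5*6) = ((7*4)*(-4))*(6 - 30) = (28*(-4))*(-24) = -112*(-24) = 2688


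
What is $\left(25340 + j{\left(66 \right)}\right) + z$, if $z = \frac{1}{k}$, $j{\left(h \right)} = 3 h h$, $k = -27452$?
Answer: $\frac{1054376415}{27452} \approx 38408.0$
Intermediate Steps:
$j{\left(h \right)} = 3 h^{2}$
$z = - \frac{1}{27452}$ ($z = \frac{1}{-27452} = - \frac{1}{27452} \approx -3.6427 \cdot 10^{-5}$)
$\left(25340 + j{\left(66 \right)}\right) + z = \left(25340 + 3 \cdot 66^{2}\right) - \frac{1}{27452} = \left(25340 + 3 \cdot 4356\right) - \frac{1}{27452} = \left(25340 + 13068\right) - \frac{1}{27452} = 38408 - \frac{1}{27452} = \frac{1054376415}{27452}$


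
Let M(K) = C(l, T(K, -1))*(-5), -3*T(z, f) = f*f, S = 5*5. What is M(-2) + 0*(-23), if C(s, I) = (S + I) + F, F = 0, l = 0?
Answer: -370/3 ≈ -123.33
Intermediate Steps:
S = 25
T(z, f) = -f²/3 (T(z, f) = -f*f/3 = -f²/3)
C(s, I) = 25 + I (C(s, I) = (25 + I) + 0 = 25 + I)
M(K) = -370/3 (M(K) = (25 - ⅓*(-1)²)*(-5) = (25 - ⅓*1)*(-5) = (25 - ⅓)*(-5) = (74/3)*(-5) = -370/3)
M(-2) + 0*(-23) = -370/3 + 0*(-23) = -370/3 + 0 = -370/3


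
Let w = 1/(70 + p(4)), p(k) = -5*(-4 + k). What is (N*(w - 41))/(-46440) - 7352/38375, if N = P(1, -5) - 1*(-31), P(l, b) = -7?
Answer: -35429221/207915750 ≈ -0.17040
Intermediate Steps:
p(k) = 20 - 5*k
w = 1/70 (w = 1/(70 + (20 - 5*4)) = 1/(70 + (20 - 20)) = 1/(70 + 0) = 1/70 ≈ 0.014286)
N = 24 (N = -7 - 1*(-31) = -7 + 31 = 24)
(N*(w - 41))/(-46440) - 7352/38375 = (24*(1/70 - 41))/(-46440) - 7352/38375 = (24*(-2869/70))*(-1/46440) - 7352*1/38375 = -34428/35*(-1/46440) - 7352/38375 = 2869/135450 - 7352/38375 = -35429221/207915750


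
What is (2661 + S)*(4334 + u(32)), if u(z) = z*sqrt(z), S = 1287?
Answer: 17110632 + 505344*sqrt(2) ≈ 1.7825e+7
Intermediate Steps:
u(z) = z**(3/2)
(2661 + S)*(4334 + u(32)) = (2661 + 1287)*(4334 + 32**(3/2)) = 3948*(4334 + 128*sqrt(2)) = 17110632 + 505344*sqrt(2)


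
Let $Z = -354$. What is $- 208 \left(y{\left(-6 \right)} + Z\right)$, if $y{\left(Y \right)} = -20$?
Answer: $77792$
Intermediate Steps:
$- 208 \left(y{\left(-6 \right)} + Z\right) = - 208 \left(-20 - 354\right) = \left(-208\right) \left(-374\right) = 77792$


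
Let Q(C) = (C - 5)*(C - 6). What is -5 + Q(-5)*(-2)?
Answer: -225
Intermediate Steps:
Q(C) = (-6 + C)*(-5 + C) (Q(C) = (-5 + C)*(-6 + C) = (-6 + C)*(-5 + C))
-5 + Q(-5)*(-2) = -5 + (30 + (-5)**2 - 11*(-5))*(-2) = -5 + (30 + 25 + 55)*(-2) = -5 + 110*(-2) = -5 - 220 = -225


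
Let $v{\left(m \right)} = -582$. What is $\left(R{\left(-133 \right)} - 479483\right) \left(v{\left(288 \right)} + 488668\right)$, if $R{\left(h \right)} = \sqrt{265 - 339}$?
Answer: $-234028939538 + 488086 i \sqrt{74} \approx -2.3403 \cdot 10^{11} + 4.1987 \cdot 10^{6} i$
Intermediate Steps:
$R{\left(h \right)} = i \sqrt{74}$ ($R{\left(h \right)} = \sqrt{-74} = i \sqrt{74}$)
$\left(R{\left(-133 \right)} - 479483\right) \left(v{\left(288 \right)} + 488668\right) = \left(i \sqrt{74} - 479483\right) \left(-582 + 488668\right) = \left(-479483 + i \sqrt{74}\right) 488086 = -234028939538 + 488086 i \sqrt{74}$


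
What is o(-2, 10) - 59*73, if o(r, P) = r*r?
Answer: -4303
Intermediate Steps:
o(r, P) = r²
o(-2, 10) - 59*73 = (-2)² - 59*73 = 4 - 4307 = -4303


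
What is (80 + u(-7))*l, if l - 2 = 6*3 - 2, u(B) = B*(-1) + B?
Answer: 1440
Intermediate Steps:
u(B) = 0 (u(B) = -B + B = 0)
l = 18 (l = 2 + (6*3 - 2) = 2 + (18 - 2) = 2 + 16 = 18)
(80 + u(-7))*l = (80 + 0)*18 = 80*18 = 1440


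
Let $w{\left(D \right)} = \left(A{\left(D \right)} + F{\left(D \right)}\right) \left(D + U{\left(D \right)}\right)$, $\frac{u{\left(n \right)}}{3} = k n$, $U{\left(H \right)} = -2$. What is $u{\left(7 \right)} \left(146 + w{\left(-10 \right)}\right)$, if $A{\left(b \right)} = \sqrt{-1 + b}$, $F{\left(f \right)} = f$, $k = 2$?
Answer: $11172 - 504 i \sqrt{11} \approx 11172.0 - 1671.6 i$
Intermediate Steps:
$u{\left(n \right)} = 6 n$ ($u{\left(n \right)} = 3 \cdot 2 n = 6 n$)
$w{\left(D \right)} = \left(-2 + D\right) \left(D + \sqrt{-1 + D}\right)$ ($w{\left(D \right)} = \left(\sqrt{-1 + D} + D\right) \left(D - 2\right) = \left(D + \sqrt{-1 + D}\right) \left(-2 + D\right) = \left(-2 + D\right) \left(D + \sqrt{-1 + D}\right)$)
$u{\left(7 \right)} \left(146 + w{\left(-10 \right)}\right) = 6 \cdot 7 \left(146 - \left(-20 - 100 + 12 \sqrt{-1 - 10}\right)\right) = 42 \left(146 + \left(100 + 20 - 2 \sqrt{-11} - 10 \sqrt{-11}\right)\right) = 42 \left(146 + \left(100 + 20 - 2 i \sqrt{11} - 10 i \sqrt{11}\right)\right) = 42 \left(146 + \left(120 - 12 i \sqrt{11}\right)\right) = 42 \left(266 - 12 i \sqrt{11}\right) = 11172 - 504 i \sqrt{11}$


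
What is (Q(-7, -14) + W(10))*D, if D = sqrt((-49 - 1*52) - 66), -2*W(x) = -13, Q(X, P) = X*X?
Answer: 111*I*sqrt(167)/2 ≈ 717.22*I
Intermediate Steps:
Q(X, P) = X**2
W(x) = 13/2 (W(x) = -1/2*(-13) = 13/2)
D = I*sqrt(167) (D = sqrt((-49 - 52) - 66) = sqrt(-101 - 66) = sqrt(-167) = I*sqrt(167) ≈ 12.923*I)
(Q(-7, -14) + W(10))*D = ((-7)**2 + 13/2)*(I*sqrt(167)) = (49 + 13/2)*(I*sqrt(167)) = 111*(I*sqrt(167))/2 = 111*I*sqrt(167)/2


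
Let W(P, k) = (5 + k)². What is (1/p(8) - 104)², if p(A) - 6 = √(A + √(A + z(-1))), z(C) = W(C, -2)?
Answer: (623 + 104*√(8 + √17))²/(6 + √(8 + √17))² ≈ 10794.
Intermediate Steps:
z(C) = 9 (z(C) = (5 - 2)² = 3² = 9)
p(A) = 6 + √(A + √(9 + A)) (p(A) = 6 + √(A + √(A + 9)) = 6 + √(A + √(9 + A)))
(1/p(8) - 104)² = (1/(6 + √(8 + √(9 + 8))) - 104)² = (1/(6 + √(8 + √17)) - 104)² = (-104 + 1/(6 + √(8 + √17)))²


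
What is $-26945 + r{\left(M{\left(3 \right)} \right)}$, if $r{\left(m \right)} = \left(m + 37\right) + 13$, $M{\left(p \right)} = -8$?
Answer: $-26903$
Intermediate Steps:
$r{\left(m \right)} = 50 + m$ ($r{\left(m \right)} = \left(37 + m\right) + 13 = 50 + m$)
$-26945 + r{\left(M{\left(3 \right)} \right)} = -26945 + \left(50 - 8\right) = -26945 + 42 = -26903$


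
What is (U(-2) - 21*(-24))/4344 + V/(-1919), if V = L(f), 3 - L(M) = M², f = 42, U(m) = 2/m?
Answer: 8615041/8336136 ≈ 1.0335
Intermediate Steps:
L(M) = 3 - M²
V = -1761 (V = 3 - 1*42² = 3 - 1*1764 = 3 - 1764 = -1761)
(U(-2) - 21*(-24))/4344 + V/(-1919) = (2/(-2) - 21*(-24))/4344 - 1761/(-1919) = (2*(-½) + 504)*(1/4344) - 1761*(-1/1919) = (-1 + 504)*(1/4344) + 1761/1919 = 503*(1/4344) + 1761/1919 = 503/4344 + 1761/1919 = 8615041/8336136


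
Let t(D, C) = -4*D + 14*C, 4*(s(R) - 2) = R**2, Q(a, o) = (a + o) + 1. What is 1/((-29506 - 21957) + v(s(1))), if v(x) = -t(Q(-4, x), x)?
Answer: -2/102995 ≈ -1.9418e-5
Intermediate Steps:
Q(a, o) = 1 + a + o
s(R) = 2 + R**2/4
v(x) = -12 - 10*x (v(x) = -(-4*(1 - 4 + x) + 14*x) = -(-4*(-3 + x) + 14*x) = -((12 - 4*x) + 14*x) = -(12 + 10*x) = -12 - 10*x)
1/((-29506 - 21957) + v(s(1))) = 1/((-29506 - 21957) + (-12 - 10*(2 + (1/4)*1**2))) = 1/(-51463 + (-12 - 10*(2 + (1/4)*1))) = 1/(-51463 + (-12 - 10*(2 + 1/4))) = 1/(-51463 + (-12 - 10*9/4)) = 1/(-51463 + (-12 - 45/2)) = 1/(-51463 - 69/2) = 1/(-102995/2) = -2/102995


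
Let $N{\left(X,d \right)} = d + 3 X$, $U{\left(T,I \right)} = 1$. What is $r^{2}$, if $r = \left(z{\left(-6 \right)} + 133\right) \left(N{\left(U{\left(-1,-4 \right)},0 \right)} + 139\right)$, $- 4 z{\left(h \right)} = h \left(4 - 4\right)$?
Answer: $356680996$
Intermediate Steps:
$z{\left(h \right)} = 0$ ($z{\left(h \right)} = - \frac{h \left(4 - 4\right)}{4} = - \frac{h 0}{4} = \left(- \frac{1}{4}\right) 0 = 0$)
$r = 18886$ ($r = \left(0 + 133\right) \left(\left(0 + 3 \cdot 1\right) + 139\right) = 133 \left(\left(0 + 3\right) + 139\right) = 133 \left(3 + 139\right) = 133 \cdot 142 = 18886$)
$r^{2} = 18886^{2} = 356680996$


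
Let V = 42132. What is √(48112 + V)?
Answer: 2*√22561 ≈ 300.41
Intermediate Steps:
√(48112 + V) = √(48112 + 42132) = √90244 = 2*√22561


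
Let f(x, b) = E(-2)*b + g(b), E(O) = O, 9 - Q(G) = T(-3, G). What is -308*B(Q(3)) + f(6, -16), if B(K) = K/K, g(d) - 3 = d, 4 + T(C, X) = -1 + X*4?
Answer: -289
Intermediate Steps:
T(C, X) = -5 + 4*X (T(C, X) = -4 + (-1 + X*4) = -4 + (-1 + 4*X) = -5 + 4*X)
g(d) = 3 + d
Q(G) = 14 - 4*G (Q(G) = 9 - (-5 + 4*G) = 9 + (5 - 4*G) = 14 - 4*G)
B(K) = 1
f(x, b) = 3 - b (f(x, b) = -2*b + (3 + b) = 3 - b)
-308*B(Q(3)) + f(6, -16) = -308*1 + (3 - 1*(-16)) = -308 + (3 + 16) = -308 + 19 = -289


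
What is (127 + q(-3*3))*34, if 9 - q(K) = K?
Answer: 4930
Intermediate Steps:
q(K) = 9 - K
(127 + q(-3*3))*34 = (127 + (9 - (-3)*3))*34 = (127 + (9 - 1*(-9)))*34 = (127 + (9 + 9))*34 = (127 + 18)*34 = 145*34 = 4930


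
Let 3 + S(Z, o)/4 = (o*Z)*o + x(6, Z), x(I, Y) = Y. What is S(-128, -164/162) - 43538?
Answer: -292533470/6561 ≈ -44587.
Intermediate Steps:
S(Z, o) = -12 + 4*Z + 4*Z*o² (S(Z, o) = -12 + 4*((o*Z)*o + Z) = -12 + 4*((Z*o)*o + Z) = -12 + 4*(Z*o² + Z) = -12 + 4*(Z + Z*o²) = -12 + (4*Z + 4*Z*o²) = -12 + 4*Z + 4*Z*o²)
S(-128, -164/162) - 43538 = (-12 + 4*(-128) + 4*(-128)*(-164/162)²) - 43538 = (-12 - 512 + 4*(-128)*(-164*1/162)²) - 43538 = (-12 - 512 + 4*(-128)*(-82/81)²) - 43538 = (-12 - 512 + 4*(-128)*(6724/6561)) - 43538 = (-12 - 512 - 3442688/6561) - 43538 = -6880652/6561 - 43538 = -292533470/6561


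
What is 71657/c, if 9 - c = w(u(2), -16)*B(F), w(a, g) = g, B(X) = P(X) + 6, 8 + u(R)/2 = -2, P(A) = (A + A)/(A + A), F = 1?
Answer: 71657/121 ≈ 592.21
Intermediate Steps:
P(A) = 1 (P(A) = (2*A)/((2*A)) = (2*A)*(1/(2*A)) = 1)
u(R) = -20 (u(R) = -16 + 2*(-2) = -16 - 4 = -20)
B(X) = 7 (B(X) = 1 + 6 = 7)
c = 121 (c = 9 - (-16)*7 = 9 - 1*(-112) = 9 + 112 = 121)
71657/c = 71657/121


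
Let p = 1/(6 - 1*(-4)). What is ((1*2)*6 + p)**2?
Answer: 14641/100 ≈ 146.41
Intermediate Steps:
p = 1/10 (p = 1/(6 + 4) = 1/10 ≈ 0.10000)
((1*2)*6 + p)**2 = ((1*2)*6 + 1/10)**2 = (2*6 + 1/10)**2 = (12 + 1/10)**2 = (121/10)**2 = 14641/100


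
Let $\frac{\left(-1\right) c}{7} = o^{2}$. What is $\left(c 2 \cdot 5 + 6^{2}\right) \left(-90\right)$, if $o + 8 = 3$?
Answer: $154260$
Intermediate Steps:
$o = -5$ ($o = -8 + 3 = -5$)
$c = -175$ ($c = - 7 \left(-5\right)^{2} = \left(-7\right) 25 = -175$)
$\left(c 2 \cdot 5 + 6^{2}\right) \left(-90\right) = \left(\left(-175\right) 2 \cdot 5 + 6^{2}\right) \left(-90\right) = \left(\left(-350\right) 5 + 36\right) \left(-90\right) = \left(-1750 + 36\right) \left(-90\right) = \left(-1714\right) \left(-90\right) = 154260$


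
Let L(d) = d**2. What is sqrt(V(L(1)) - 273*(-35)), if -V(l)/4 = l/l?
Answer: sqrt(9551) ≈ 97.729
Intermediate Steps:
V(l) = -4 (V(l) = -4*l/l = -4*1 = -4)
sqrt(V(L(1)) - 273*(-35)) = sqrt(-4 - 273*(-35)) = sqrt(-4 + 9555) = sqrt(9551)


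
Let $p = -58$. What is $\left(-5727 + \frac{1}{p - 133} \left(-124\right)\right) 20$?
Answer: $- \frac{21874660}{191} \approx -1.1453 \cdot 10^{5}$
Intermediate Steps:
$\left(-5727 + \frac{1}{p - 133} \left(-124\right)\right) 20 = \left(-5727 + \frac{1}{-58 - 133} \left(-124\right)\right) 20 = \left(-5727 + \frac{1}{-191} \left(-124\right)\right) 20 = \left(-5727 - - \frac{124}{191}\right) 20 = \left(-5727 + \frac{124}{191}\right) 20 = \left(- \frac{1093733}{191}\right) 20 = - \frac{21874660}{191}$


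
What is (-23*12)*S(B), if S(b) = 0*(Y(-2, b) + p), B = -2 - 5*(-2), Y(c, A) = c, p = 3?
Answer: 0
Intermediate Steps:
B = 8 (B = -2 + 10 = 8)
S(b) = 0 (S(b) = 0*(-2 + 3) = 0*1 = 0)
(-23*12)*S(B) = -23*12*0 = -276*0 = 0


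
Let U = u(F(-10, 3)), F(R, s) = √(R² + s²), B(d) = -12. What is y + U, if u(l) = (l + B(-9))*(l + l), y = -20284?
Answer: -20066 - 24*√109 ≈ -20317.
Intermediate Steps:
u(l) = 2*l*(-12 + l) (u(l) = (l - 12)*(l + l) = (-12 + l)*(2*l) = 2*l*(-12 + l))
U = 2*√109*(-12 + √109) (U = 2*√((-10)² + 3²)*(-12 + √((-10)² + 3²)) = 2*√(100 + 9)*(-12 + √(100 + 9)) = 2*√109*(-12 + √109) ≈ -32.567)
y + U = -20284 + (218 - 24*√109) = -20066 - 24*√109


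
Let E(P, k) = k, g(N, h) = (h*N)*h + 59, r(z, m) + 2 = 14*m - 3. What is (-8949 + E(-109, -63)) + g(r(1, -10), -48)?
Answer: -343033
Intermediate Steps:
r(z, m) = -5 + 14*m (r(z, m) = -2 + (14*m - 3) = -2 + (-3 + 14*m) = -5 + 14*m)
g(N, h) = 59 + N*h² (g(N, h) = (N*h)*h + 59 = N*h² + 59 = 59 + N*h²)
(-8949 + E(-109, -63)) + g(r(1, -10), -48) = (-8949 - 63) + (59 + (-5 + 14*(-10))*(-48)²) = -9012 + (59 + (-5 - 140)*2304) = -9012 + (59 - 145*2304) = -9012 + (59 - 334080) = -9012 - 334021 = -343033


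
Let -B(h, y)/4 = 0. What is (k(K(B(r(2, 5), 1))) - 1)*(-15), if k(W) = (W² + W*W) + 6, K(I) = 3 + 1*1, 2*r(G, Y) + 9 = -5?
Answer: -555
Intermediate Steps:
r(G, Y) = -7 (r(G, Y) = -9/2 + (½)*(-5) = -9/2 - 5/2 = -7)
B(h, y) = 0 (B(h, y) = -4*0 = 0)
K(I) = 4 (K(I) = 3 + 1 = 4)
k(W) = 6 + 2*W² (k(W) = (W² + W²) + 6 = 2*W² + 6 = 6 + 2*W²)
(k(K(B(r(2, 5), 1))) - 1)*(-15) = ((6 + 2*4²) - 1)*(-15) = ((6 + 2*16) - 1)*(-15) = ((6 + 32) - 1)*(-15) = (38 - 1)*(-15) = 37*(-15) = -555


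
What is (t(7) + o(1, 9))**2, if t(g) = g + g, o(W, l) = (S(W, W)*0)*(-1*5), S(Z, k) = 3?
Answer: 196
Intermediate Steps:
o(W, l) = 0 (o(W, l) = (3*0)*(-1*5) = 0*(-5) = 0)
t(g) = 2*g
(t(7) + o(1, 9))**2 = (2*7 + 0)**2 = (14 + 0)**2 = 14**2 = 196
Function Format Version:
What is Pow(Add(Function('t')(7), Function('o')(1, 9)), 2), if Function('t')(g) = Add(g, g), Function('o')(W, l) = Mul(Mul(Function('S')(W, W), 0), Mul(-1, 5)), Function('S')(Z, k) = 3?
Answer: 196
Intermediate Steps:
Function('o')(W, l) = 0 (Function('o')(W, l) = Mul(Mul(3, 0), Mul(-1, 5)) = Mul(0, -5) = 0)
Function('t')(g) = Mul(2, g)
Pow(Add(Function('t')(7), Function('o')(1, 9)), 2) = Pow(Add(Mul(2, 7), 0), 2) = Pow(Add(14, 0), 2) = Pow(14, 2) = 196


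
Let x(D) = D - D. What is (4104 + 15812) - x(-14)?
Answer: 19916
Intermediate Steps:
x(D) = 0
(4104 + 15812) - x(-14) = (4104 + 15812) - 1*0 = 19916 + 0 = 19916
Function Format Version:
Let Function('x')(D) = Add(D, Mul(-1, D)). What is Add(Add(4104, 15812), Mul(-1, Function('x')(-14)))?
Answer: 19916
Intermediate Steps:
Function('x')(D) = 0
Add(Add(4104, 15812), Mul(-1, Function('x')(-14))) = Add(Add(4104, 15812), Mul(-1, 0)) = Add(19916, 0) = 19916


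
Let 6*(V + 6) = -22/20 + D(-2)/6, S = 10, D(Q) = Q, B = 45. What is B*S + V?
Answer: 79877/180 ≈ 443.76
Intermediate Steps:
V = -1123/180 (V = -6 + (-22/20 - 2/6)/6 = -6 + (-22*1/20 - 2*1/6)/6 = -6 + (-11/10 - 1/3)/6 = -6 + (1/6)*(-43/30) = -6 - 43/180 = -1123/180 ≈ -6.2389)
B*S + V = 45*10 - 1123/180 = 450 - 1123/180 = 79877/180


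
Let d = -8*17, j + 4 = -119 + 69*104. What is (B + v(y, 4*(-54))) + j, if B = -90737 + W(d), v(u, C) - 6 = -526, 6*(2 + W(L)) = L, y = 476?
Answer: -252686/3 ≈ -84229.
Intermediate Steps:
j = 7053 (j = -4 + (-119 + 69*104) = -4 + (-119 + 7176) = -4 + 7057 = 7053)
d = -136
W(L) = -2 + L/6
v(u, C) = -520 (v(u, C) = 6 - 526 = -520)
B = -272285/3 (B = -90737 + (-2 + (⅙)*(-136)) = -90737 + (-2 - 68/3) = -90737 - 74/3 = -272285/3 ≈ -90762.)
(B + v(y, 4*(-54))) + j = (-272285/3 - 520) + 7053 = -273845/3 + 7053 = -252686/3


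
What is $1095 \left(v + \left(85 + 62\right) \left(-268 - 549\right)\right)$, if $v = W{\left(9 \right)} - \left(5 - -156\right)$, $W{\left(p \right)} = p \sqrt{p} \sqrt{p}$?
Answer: $-131596005$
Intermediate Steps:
$W{\left(p \right)} = p^{2}$ ($W{\left(p \right)} = p^{\frac{3}{2}} \sqrt{p} = p^{2}$)
$v = -80$ ($v = 9^{2} - \left(5 - -156\right) = 81 - \left(5 + 156\right) = 81 - 161 = -80$)
$1095 \left(v + \left(85 + 62\right) \left(-268 - 549\right)\right) = 1095 \left(-80 + \left(85 + 62\right) \left(-268 - 549\right)\right) = 1095 \left(-80 + 147 \left(-817\right)\right) = 1095 \left(-80 - 120099\right) = 1095 \left(-120179\right) = -131596005$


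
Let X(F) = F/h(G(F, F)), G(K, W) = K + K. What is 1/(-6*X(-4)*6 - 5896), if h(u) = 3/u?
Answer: -1/6280 ≈ -0.00015924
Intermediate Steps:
G(K, W) = 2*K
X(F) = 2*F**2/3 (X(F) = F/((3/((2*F)))) = F/((3*(1/(2*F)))) = F/((3/(2*F))) = F*(2*F/3) = 2*F**2/3)
1/(-6*X(-4)*6 - 5896) = 1/(-4*(-4)**2*6 - 5896) = 1/(-4*16*6 - 5896) = 1/(-6*32/3*6 - 5896) = 1/(-64*6 - 5896) = 1/(-384 - 5896) = 1/(-6280) = -1/6280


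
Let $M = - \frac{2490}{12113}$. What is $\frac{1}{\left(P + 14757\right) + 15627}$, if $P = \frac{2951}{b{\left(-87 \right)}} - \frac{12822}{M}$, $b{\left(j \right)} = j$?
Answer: $\frac{36105}{3347826502} \approx 1.0785 \cdot 10^{-5}$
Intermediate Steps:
$M = - \frac{2490}{12113}$ ($M = \left(-2490\right) \frac{1}{12113} = - \frac{2490}{12113} \approx -0.20556$)
$P = \frac{2250812182}{36105}$ ($P = \frac{2951}{-87} - \frac{12822}{- \frac{2490}{12113}} = 2951 \left(- \frac{1}{87}\right) - - \frac{25885481}{415} = - \frac{2951}{87} + \frac{25885481}{415} = \frac{2250812182}{36105} \approx 62341.0$)
$\frac{1}{\left(P + 14757\right) + 15627} = \frac{1}{\left(\frac{2250812182}{36105} + 14757\right) + 15627} = \frac{1}{\frac{2783613667}{36105} + 15627} = \frac{1}{\frac{3347826502}{36105}} = \frac{36105}{3347826502}$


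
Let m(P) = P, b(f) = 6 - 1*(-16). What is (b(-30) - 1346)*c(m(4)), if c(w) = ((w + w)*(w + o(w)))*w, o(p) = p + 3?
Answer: -466048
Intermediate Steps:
o(p) = 3 + p
b(f) = 22 (b(f) = 6 + 16 = 22)
c(w) = 2*w**2*(3 + 2*w) (c(w) = ((w + w)*(w + (3 + w)))*w = ((2*w)*(3 + 2*w))*w = (2*w*(3 + 2*w))*w = 2*w**2*(3 + 2*w))
(b(-30) - 1346)*c(m(4)) = (22 - 1346)*(4**2*(6 + 4*4)) = -21184*(6 + 16) = -21184*22 = -1324*352 = -466048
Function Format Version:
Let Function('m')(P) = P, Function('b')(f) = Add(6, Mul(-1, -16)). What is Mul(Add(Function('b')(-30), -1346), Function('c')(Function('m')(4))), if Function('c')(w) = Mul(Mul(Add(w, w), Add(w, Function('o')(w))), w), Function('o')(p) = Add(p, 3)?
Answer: -466048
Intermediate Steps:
Function('o')(p) = Add(3, p)
Function('b')(f) = 22 (Function('b')(f) = Add(6, 16) = 22)
Function('c')(w) = Mul(2, Pow(w, 2), Add(3, Mul(2, w))) (Function('c')(w) = Mul(Mul(Add(w, w), Add(w, Add(3, w))), w) = Mul(Mul(Mul(2, w), Add(3, Mul(2, w))), w) = Mul(Mul(2, w, Add(3, Mul(2, w))), w) = Mul(2, Pow(w, 2), Add(3, Mul(2, w))))
Mul(Add(Function('b')(-30), -1346), Function('c')(Function('m')(4))) = Mul(Add(22, -1346), Mul(Pow(4, 2), Add(6, Mul(4, 4)))) = Mul(-1324, Mul(16, Add(6, 16))) = Mul(-1324, Mul(16, 22)) = Mul(-1324, 352) = -466048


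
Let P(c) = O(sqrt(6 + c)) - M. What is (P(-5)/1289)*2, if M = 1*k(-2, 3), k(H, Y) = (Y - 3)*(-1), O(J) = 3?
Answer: 6/1289 ≈ 0.0046548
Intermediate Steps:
k(H, Y) = 3 - Y (k(H, Y) = (-3 + Y)*(-1) = 3 - Y)
M = 0 (M = 1*(3 - 1*3) = 1*(3 - 3) = 1*0 = 0)
P(c) = 3 (P(c) = 3 - 1*0 = 3 + 0 = 3)
(P(-5)/1289)*2 = (3/1289)*2 = 6/1289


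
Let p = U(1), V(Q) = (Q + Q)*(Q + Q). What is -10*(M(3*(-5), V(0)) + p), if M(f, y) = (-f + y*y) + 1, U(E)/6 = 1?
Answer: -220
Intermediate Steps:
U(E) = 6 (U(E) = 6*1 = 6)
V(Q) = 4*Q**2 (V(Q) = (2*Q)*(2*Q) = 4*Q**2)
p = 6
M(f, y) = 1 + y**2 - f (M(f, y) = (-f + y**2) + 1 = (y**2 - f) + 1 = 1 + y**2 - f)
-10*(M(3*(-5), V(0)) + p) = -10*((1 + (4*0**2)**2 - 3*(-5)) + 6) = -10*((1 + (4*0)**2 - 1*(-15)) + 6) = -10*((1 + 0**2 + 15) + 6) = -10*((1 + 0 + 15) + 6) = -10*(16 + 6) = -10*22 = -220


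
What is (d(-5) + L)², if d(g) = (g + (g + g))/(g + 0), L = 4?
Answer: 49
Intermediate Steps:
d(g) = 3 (d(g) = (g + 2*g)/g = (3*g)/g = 3)
(d(-5) + L)² = (3 + 4)² = 7² = 49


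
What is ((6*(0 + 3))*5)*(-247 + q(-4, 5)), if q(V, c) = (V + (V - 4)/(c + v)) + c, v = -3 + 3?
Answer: -22284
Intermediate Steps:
v = 0
q(V, c) = V + c + (-4 + V)/c (q(V, c) = (V + (V - 4)/(c + 0)) + c = (V + (-4 + V)/c) + c = V + c + (-4 + V)/c)
((6*(0 + 3))*5)*(-247 + q(-4, 5)) = ((6*(0 + 3))*5)*(-247 + (-4 + 5 - 4/5 - 4/5)) = ((6*3)*5)*(-247 + (-4 + 5 - 4*1/5 - 4*1/5)) = (18*5)*(-247 + (-4 + 5 - 4/5 - 4/5)) = 90*(-247 - 3/5) = 90*(-1238/5) = -22284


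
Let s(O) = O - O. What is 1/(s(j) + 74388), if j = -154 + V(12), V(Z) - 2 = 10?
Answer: 1/74388 ≈ 1.3443e-5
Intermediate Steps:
V(Z) = 12 (V(Z) = 2 + 10 = 12)
j = -142 (j = -154 + 12 = -142)
s(O) = 0
1/(s(j) + 74388) = 1/(0 + 74388) = 1/74388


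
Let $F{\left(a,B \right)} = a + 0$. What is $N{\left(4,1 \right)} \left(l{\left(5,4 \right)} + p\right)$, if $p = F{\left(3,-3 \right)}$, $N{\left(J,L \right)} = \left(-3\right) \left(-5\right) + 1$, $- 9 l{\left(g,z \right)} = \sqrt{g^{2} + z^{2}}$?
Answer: $48 - \frac{16 \sqrt{41}}{9} \approx 36.617$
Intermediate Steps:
$F{\left(a,B \right)} = a$
$l{\left(g,z \right)} = - \frac{\sqrt{g^{2} + z^{2}}}{9}$
$N{\left(J,L \right)} = 16$ ($N{\left(J,L \right)} = 15 + 1 = 16$)
$p = 3$
$N{\left(4,1 \right)} \left(l{\left(5,4 \right)} + p\right) = 16 \left(- \frac{\sqrt{5^{2} + 4^{2}}}{9} + 3\right) = 16 \left(- \frac{\sqrt{25 + 16}}{9} + 3\right) = 16 \left(- \frac{\sqrt{41}}{9} + 3\right) = 16 \left(3 - \frac{\sqrt{41}}{9}\right) = 48 - \frac{16 \sqrt{41}}{9}$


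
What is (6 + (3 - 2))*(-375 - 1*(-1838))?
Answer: 10241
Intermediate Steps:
(6 + (3 - 2))*(-375 - 1*(-1838)) = (6 + 1)*(-375 + 1838) = 7*1463 = 10241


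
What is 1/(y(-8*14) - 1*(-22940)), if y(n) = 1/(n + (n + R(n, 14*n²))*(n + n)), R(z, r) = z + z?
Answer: 75152/1723986881 ≈ 4.3592e-5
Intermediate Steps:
R(z, r) = 2*z
y(n) = 1/(n + 6*n²) (y(n) = 1/(n + (n + 2*n)*(n + n)) = 1/(n + (3*n)*(2*n)) = 1/(n + 6*n²))
1/(y(-8*14) - 1*(-22940)) = 1/(1/(((-8*14))*(1 + 6*(-8*14))) - 1*(-22940)) = 1/(1/((-112)*(1 + 6*(-112))) + 22940) = 1/(-1/(112*(1 - 672)) + 22940) = 1/(-1/112/(-671) + 22940) = 1/(-1/112*(-1/671) + 22940) = 1/(1/75152 + 22940) = 1/(1723986881/75152) = 75152/1723986881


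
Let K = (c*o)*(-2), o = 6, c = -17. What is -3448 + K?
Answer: -3244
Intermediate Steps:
K = 204 (K = -17*6*(-2) = -102*(-2) = 204)
-3448 + K = -3448 + 204 = -3244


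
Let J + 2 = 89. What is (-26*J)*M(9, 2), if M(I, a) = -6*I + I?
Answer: 101790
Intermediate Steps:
J = 87 (J = -2 + 89 = 87)
M(I, a) = -5*I
(-26*J)*M(9, 2) = (-26*87)*(-5*9) = -2262*(-45) = 101790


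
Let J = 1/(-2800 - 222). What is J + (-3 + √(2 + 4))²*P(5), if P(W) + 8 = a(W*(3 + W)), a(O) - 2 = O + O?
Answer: 3354419/3022 - 444*√6 ≈ 22.426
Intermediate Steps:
a(O) = 2 + 2*O (a(O) = 2 + (O + O) = 2 + 2*O)
J = -1/3022 (J = 1/(-3022) = -1/3022 ≈ -0.00033091)
P(W) = -6 + 2*W*(3 + W) (P(W) = -8 + (2 + 2*(W*(3 + W))) = -8 + (2 + 2*W*(3 + W)) = -6 + 2*W*(3 + W))
J + (-3 + √(2 + 4))²*P(5) = -1/3022 + (-3 + √(2 + 4))²*(-6 + 2*5*(3 + 5)) = -1/3022 + (-3 + √6)²*(-6 + 2*5*8) = -1/3022 + (-3 + √6)²*(-6 + 80) = -1/3022 + (-3 + √6)²*74 = -1/3022 + 74*(-3 + √6)²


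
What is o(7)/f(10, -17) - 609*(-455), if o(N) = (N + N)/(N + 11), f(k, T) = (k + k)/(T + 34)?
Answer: 49877219/180 ≈ 2.7710e+5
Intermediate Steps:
f(k, T) = 2*k/(34 + T) (f(k, T) = (2*k)/(34 + T) = 2*k/(34 + T))
o(N) = 2*N/(11 + N) (o(N) = (2*N)/(11 + N) = 2*N/(11 + N))
o(7)/f(10, -17) - 609*(-455) = (2*7/(11 + 7))/((2*10/(34 - 17))) - 609*(-455) = (2*7/18)/((2*10/17)) + 277095 = (2*7*(1/18))/((2*10*(1/17))) + 277095 = 7/(9*(20/17)) + 277095 = (7/9)*(17/20) + 277095 = 119/180 + 277095 = 49877219/180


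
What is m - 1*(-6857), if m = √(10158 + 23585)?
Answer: 6857 + √33743 ≈ 7040.7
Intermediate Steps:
m = √33743 ≈ 183.69
m - 1*(-6857) = √33743 - 1*(-6857) = √33743 + 6857 = 6857 + √33743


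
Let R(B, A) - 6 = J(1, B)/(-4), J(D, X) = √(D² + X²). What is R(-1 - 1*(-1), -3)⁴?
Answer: 279841/256 ≈ 1093.1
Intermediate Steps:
R(B, A) = 6 - √(1 + B²)/4 (R(B, A) = 6 + √(1² + B²)/(-4) = 6 + √(1 + B²)*(-¼) = 6 - √(1 + B²)/4)
R(-1 - 1*(-1), -3)⁴ = (6 - √(1 + (-1 - 1*(-1))²)/4)⁴ = (6 - √(1 + (-1 + 1)²)/4)⁴ = (6 - √(1 + 0²)/4)⁴ = (6 - √(1 + 0)/4)⁴ = (6 - √1/4)⁴ = (6 - ¼*1)⁴ = (6 - ¼)⁴ = (23/4)⁴ = 279841/256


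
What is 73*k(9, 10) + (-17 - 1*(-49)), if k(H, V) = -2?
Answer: -114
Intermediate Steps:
73*k(9, 10) + (-17 - 1*(-49)) = 73*(-2) + (-17 - 1*(-49)) = -146 + (-17 + 49) = -146 + 32 = -114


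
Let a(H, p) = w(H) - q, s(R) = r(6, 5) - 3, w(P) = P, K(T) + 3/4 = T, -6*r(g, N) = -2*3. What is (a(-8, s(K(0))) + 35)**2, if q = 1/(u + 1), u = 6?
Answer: 35344/49 ≈ 721.31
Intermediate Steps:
r(g, N) = 1 (r(g, N) = -(-1)*3/3 = -1/6*(-6) = 1)
K(T) = -3/4 + T
q = 1/7 (q = 1/(6 + 1) = 1/7 ≈ 0.14286)
s(R) = -2 (s(R) = 1 - 3 = -2)
a(H, p) = -1/7 + H (a(H, p) = H - 1*1/7 = H - 1/7 = -1/7 + H)
(a(-8, s(K(0))) + 35)**2 = ((-1/7 - 8) + 35)**2 = (-57/7 + 35)**2 = (188/7)**2 = 35344/49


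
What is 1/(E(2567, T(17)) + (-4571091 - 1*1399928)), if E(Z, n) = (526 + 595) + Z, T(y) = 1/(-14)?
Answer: -1/5967331 ≈ -1.6758e-7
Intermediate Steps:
T(y) = -1/14
E(Z, n) = 1121 + Z
1/(E(2567, T(17)) + (-4571091 - 1*1399928)) = 1/((1121 + 2567) + (-4571091 - 1*1399928)) = 1/(3688 + (-4571091 - 1399928)) = 1/(3688 - 5971019) = 1/(-5967331) = -1/5967331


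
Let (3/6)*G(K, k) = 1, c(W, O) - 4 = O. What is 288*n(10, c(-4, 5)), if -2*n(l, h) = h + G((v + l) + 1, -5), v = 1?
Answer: -1584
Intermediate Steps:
c(W, O) = 4 + O
G(K, k) = 2 (G(K, k) = 2*1 = 2)
n(l, h) = -1 - h/2 (n(l, h) = -(h + 2)/2 = -(2 + h)/2 = -1 - h/2)
288*n(10, c(-4, 5)) = 288*(-1 - (4 + 5)/2) = 288*(-1 - 1/2*9) = 288*(-1 - 9/2) = 288*(-11/2) = -1584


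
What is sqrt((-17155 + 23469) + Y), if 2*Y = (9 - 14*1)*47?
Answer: 27*sqrt(34)/2 ≈ 78.718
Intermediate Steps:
Y = -235/2 (Y = ((9 - 14*1)*47)/2 = ((9 - 14)*47)/2 = (-5*47)/2 = (1/2)*(-235) = -235/2 ≈ -117.50)
sqrt((-17155 + 23469) + Y) = sqrt((-17155 + 23469) - 235/2) = sqrt(6314 - 235/2) = sqrt(12393/2) = 27*sqrt(34)/2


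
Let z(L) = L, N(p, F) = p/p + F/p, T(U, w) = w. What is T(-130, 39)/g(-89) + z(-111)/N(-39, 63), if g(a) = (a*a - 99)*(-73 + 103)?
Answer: 28217891/156440 ≈ 180.38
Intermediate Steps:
N(p, F) = 1 + F/p
g(a) = -2970 + 30*a**2 (g(a) = (a**2 - 99)*30 = (-99 + a**2)*30 = -2970 + 30*a**2)
T(-130, 39)/g(-89) + z(-111)/N(-39, 63) = 39/(-2970 + 30*(-89)**2) - 111*(-39/(63 - 39)) = 39/(-2970 + 30*7921) - 111/((-1/39*24)) = 39/(-2970 + 237630) - 111/(-8/13) = 39/234660 - 111*(-13/8) = 39*(1/234660) + 1443/8 = 13/78220 + 1443/8 = 28217891/156440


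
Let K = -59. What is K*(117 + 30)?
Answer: -8673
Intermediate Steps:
K*(117 + 30) = -59*(117 + 30) = -59*147 = -8673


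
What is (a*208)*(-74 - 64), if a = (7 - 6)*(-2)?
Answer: 57408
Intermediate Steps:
a = -2 (a = 1*(-2) = -2)
(a*208)*(-74 - 64) = (-2*208)*(-74 - 64) = -416*(-138) = 57408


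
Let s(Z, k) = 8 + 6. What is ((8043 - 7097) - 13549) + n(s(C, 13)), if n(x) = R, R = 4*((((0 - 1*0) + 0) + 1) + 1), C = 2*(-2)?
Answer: -12595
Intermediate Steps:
C = -4
s(Z, k) = 14
R = 8 (R = 4*((((0 + 0) + 0) + 1) + 1) = 4*(((0 + 0) + 1) + 1) = 4*((0 + 1) + 1) = 4*(1 + 1) = 4*2 = 8)
n(x) = 8
((8043 - 7097) - 13549) + n(s(C, 13)) = ((8043 - 7097) - 13549) + 8 = (946 - 13549) + 8 = -12603 + 8 = -12595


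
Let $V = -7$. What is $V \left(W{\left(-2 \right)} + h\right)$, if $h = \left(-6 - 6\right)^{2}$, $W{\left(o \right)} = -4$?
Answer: $-980$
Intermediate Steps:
$h = 144$ ($h = \left(-12\right)^{2} = 144$)
$V \left(W{\left(-2 \right)} + h\right) = - 7 \left(-4 + 144\right) = \left(-7\right) 140 = -980$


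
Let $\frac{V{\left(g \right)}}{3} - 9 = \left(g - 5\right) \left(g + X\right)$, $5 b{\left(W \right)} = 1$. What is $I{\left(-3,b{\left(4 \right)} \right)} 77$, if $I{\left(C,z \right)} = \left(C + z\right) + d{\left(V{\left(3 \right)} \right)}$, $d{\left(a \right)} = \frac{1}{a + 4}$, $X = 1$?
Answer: $- \frac{1023}{5} \approx -204.6$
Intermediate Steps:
$b{\left(W \right)} = \frac{1}{5}$ ($b{\left(W \right)} = \frac{1}{5} \cdot 1 = \frac{1}{5}$)
$V{\left(g \right)} = 27 + 3 \left(1 + g\right) \left(-5 + g\right)$ ($V{\left(g \right)} = 27 + 3 \left(g - 5\right) \left(g + 1\right) = 27 + 3 \left(-5 + g\right) \left(1 + g\right) = 27 + 3 \left(1 + g\right) \left(-5 + g\right)$)
$d{\left(a \right)} = \frac{1}{4 + a}$
$I{\left(C,z \right)} = \frac{1}{7} + C + z$ ($I{\left(C,z \right)} = \left(C + z\right) + \frac{1}{4 + \left(12 - 36 + 3 \cdot 3^{2}\right)} = \left(C + z\right) + \frac{1}{4 + \left(12 - 36 + 3 \cdot 9\right)} = \left(C + z\right) + \frac{1}{4 + \left(12 - 36 + 27\right)} = \left(C + z\right) + \frac{1}{4 + 3} = \left(C + z\right) + \frac{1}{7} = \frac{1}{7} + C + z$)
$I{\left(-3,b{\left(4 \right)} \right)} 77 = \left(\frac{1}{7} - 3 + \frac{1}{5}\right) 77 = \left(- \frac{93}{35}\right) 77 = - \frac{1023}{5}$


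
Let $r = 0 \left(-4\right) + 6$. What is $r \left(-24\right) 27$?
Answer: $-3888$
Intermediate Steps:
$r = 6$ ($r = 0 + 6 = 6$)
$r \left(-24\right) 27 = 6 \left(-24\right) 27 = \left(-144\right) 27 = -3888$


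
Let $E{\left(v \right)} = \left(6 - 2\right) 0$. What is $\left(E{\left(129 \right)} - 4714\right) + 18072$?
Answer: $13358$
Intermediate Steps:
$E{\left(v \right)} = 0$ ($E{\left(v \right)} = 4 \cdot 0 = 0$)
$\left(E{\left(129 \right)} - 4714\right) + 18072 = \left(0 - 4714\right) + 18072 = -4714 + 18072 = 13358$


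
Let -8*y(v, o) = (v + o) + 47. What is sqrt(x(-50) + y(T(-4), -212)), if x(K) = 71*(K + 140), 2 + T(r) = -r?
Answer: sqrt(102566)/4 ≈ 80.065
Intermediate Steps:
T(r) = -2 - r
x(K) = 9940 + 71*K (x(K) = 71*(140 + K) = 9940 + 71*K)
y(v, o) = -47/8 - o/8 - v/8 (y(v, o) = -((v + o) + 47)/8 = -((o + v) + 47)/8 = -(47 + o + v)/8 = -47/8 - o/8 - v/8)
sqrt(x(-50) + y(T(-4), -212)) = sqrt((9940 + 71*(-50)) + (-47/8 - 1/8*(-212) - (-2 - 1*(-4))/8)) = sqrt((9940 - 3550) + (-47/8 + 53/2 - (-2 + 4)/8)) = sqrt(6390 + (-47/8 + 53/2 - 1/8*2)) = sqrt(6390 + (-47/8 + 53/2 - 1/4)) = sqrt(6390 + 163/8) = sqrt(51283/8) = sqrt(102566)/4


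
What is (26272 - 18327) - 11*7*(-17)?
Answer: 9254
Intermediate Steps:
(26272 - 18327) - 11*7*(-17) = 7945 - 77*(-17) = 7945 + 1309 = 9254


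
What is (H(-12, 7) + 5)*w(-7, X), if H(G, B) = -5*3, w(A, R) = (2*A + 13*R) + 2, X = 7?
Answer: -790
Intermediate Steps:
w(A, R) = 2 + 2*A + 13*R
H(G, B) = -15
(H(-12, 7) + 5)*w(-7, X) = (-15 + 5)*(2 + 2*(-7) + 13*7) = -10*(2 - 14 + 91) = -10*79 = -790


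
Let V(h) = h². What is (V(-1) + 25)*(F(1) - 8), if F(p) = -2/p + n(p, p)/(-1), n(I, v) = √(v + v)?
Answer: -260 - 26*√2 ≈ -296.77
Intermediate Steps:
n(I, v) = √2*√v (n(I, v) = √(2*v) = √2*√v)
F(p) = -2/p - √2*√p (F(p) = -2/p + (√2*√p)/(-1) = -2/p + (√2*√p)*(-1) = -2/p - √2*√p)
(V(-1) + 25)*(F(1) - 8) = ((-1)² + 25)*((-2 - √2*1^(3/2))/1 - 8) = (1 + 25)*(1*(-2 - 1*√2*1) - 8) = 26*(1*(-2 - √2) - 8) = 26*((-2 - √2) - 8) = 26*(-10 - √2) = -260 - 26*√2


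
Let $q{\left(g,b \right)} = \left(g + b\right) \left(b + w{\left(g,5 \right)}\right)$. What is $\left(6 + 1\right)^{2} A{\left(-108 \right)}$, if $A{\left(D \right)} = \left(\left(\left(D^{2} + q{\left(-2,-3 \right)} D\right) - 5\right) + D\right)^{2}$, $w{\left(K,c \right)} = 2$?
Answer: $5940863929$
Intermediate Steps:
$q{\left(g,b \right)} = \left(2 + b\right) \left(b + g\right)$ ($q{\left(g,b \right)} = \left(g + b\right) \left(b + 2\right) = \left(b + g\right) \left(2 + b\right) = \left(2 + b\right) \left(b + g\right)$)
$A{\left(D \right)} = \left(-5 + D^{2} + 6 D\right)^{2}$ ($A{\left(D \right)} = \left(\left(\left(D^{2} + \left(\left(-3\right)^{2} + 2 \left(-3\right) + 2 \left(-2\right) - -6\right) D\right) - 5\right) + D\right)^{2} = \left(\left(\left(D^{2} + \left(9 - 6 - 4 + 6\right) D\right) - 5\right) + D\right)^{2} = \left(\left(\left(D^{2} + 5 D\right) - 5\right) + D\right)^{2} = \left(\left(-5 + D^{2} + 5 D\right) + D\right)^{2} = \left(-5 + D^{2} + 6 D\right)^{2}$)
$\left(6 + 1\right)^{2} A{\left(-108 \right)} = \left(6 + 1\right)^{2} \left(-5 + \left(-108\right)^{2} + 6 \left(-108\right)\right)^{2} = 7^{2} \left(-5 + 11664 - 648\right)^{2} = 49 \cdot 11011^{2} = 49 \cdot 121242121 = 5940863929$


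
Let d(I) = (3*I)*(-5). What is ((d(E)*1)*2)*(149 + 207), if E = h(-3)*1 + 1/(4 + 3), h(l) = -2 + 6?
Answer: -309720/7 ≈ -44246.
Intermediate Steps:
h(l) = 4
E = 29/7 (E = 4*1 + 1/(4 + 3) = 4 + 1/7 = 4 + ⅐ = 29/7 ≈ 4.1429)
d(I) = -15*I
((d(E)*1)*2)*(149 + 207) = ((-15*29/7*1)*2)*(149 + 207) = (-435/7*1*2)*356 = -435/7*2*356 = -870/7*356 = -309720/7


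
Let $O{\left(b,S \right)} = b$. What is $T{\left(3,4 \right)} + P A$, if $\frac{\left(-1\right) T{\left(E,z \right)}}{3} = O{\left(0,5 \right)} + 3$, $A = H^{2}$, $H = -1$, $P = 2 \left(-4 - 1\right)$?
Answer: $-19$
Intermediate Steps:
$P = -10$ ($P = 2 \left(-5\right) = -10$)
$A = 1$ ($A = \left(-1\right)^{2} = 1$)
$T{\left(E,z \right)} = -9$ ($T{\left(E,z \right)} = - 3 \left(0 + 3\right) = \left(-3\right) 3 = -9$)
$T{\left(3,4 \right)} + P A = -9 - 10 = -19$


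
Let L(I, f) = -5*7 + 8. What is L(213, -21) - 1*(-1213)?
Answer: 1186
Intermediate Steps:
L(I, f) = -27 (L(I, f) = -35 + 8 = -27)
L(213, -21) - 1*(-1213) = -27 - 1*(-1213) = -27 + 1213 = 1186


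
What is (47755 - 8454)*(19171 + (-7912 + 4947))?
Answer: 636912006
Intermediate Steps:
(47755 - 8454)*(19171 + (-7912 + 4947)) = 39301*(19171 - 2965) = 39301*16206 = 636912006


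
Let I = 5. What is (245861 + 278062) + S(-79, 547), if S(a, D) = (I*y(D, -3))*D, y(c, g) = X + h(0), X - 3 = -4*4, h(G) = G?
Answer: 488368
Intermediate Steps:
X = -13 (X = 3 - 4*4 = 3 - 16 = -13)
y(c, g) = -13 (y(c, g) = -13 + 0 = -13)
S(a, D) = -65*D (S(a, D) = (5*(-13))*D = -65*D)
(245861 + 278062) + S(-79, 547) = (245861 + 278062) - 65*547 = 523923 - 35555 = 488368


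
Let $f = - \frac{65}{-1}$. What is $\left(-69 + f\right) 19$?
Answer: $-76$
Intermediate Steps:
$f = 65$ ($f = \left(-65\right) \left(-1\right) = 65$)
$\left(-69 + f\right) 19 = \left(-69 + 65\right) 19 = \left(-4\right) 19 = -76$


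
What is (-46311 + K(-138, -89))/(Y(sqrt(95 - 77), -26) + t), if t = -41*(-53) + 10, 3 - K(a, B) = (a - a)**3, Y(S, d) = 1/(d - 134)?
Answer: -7409280/349279 ≈ -21.213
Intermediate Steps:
Y(S, d) = 1/(-134 + d)
K(a, B) = 3 (K(a, B) = 3 - (a - a)**3 = 3 - 1*0**3 = 3 - 1*0 = 3 + 0 = 3)
t = 2183 (t = 2173 + 10 = 2183)
(-46311 + K(-138, -89))/(Y(sqrt(95 - 77), -26) + t) = (-46311 + 3)/(1/(-134 - 26) + 2183) = -46308/(1/(-160) + 2183) = -46308/(-1/160 + 2183) = -46308/349279/160 = -46308*160/349279 = -7409280/349279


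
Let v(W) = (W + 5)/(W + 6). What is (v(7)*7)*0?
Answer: 0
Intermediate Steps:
v(W) = (5 + W)/(6 + W)
(v(7)*7)*0 = (((5 + 7)/(6 + 7))*7)*0 = ((12/13)*7)*0 = (84/13)*0 = 0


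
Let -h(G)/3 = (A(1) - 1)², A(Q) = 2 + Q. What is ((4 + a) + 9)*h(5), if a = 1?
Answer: -168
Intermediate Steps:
h(G) = -12 (h(G) = -3*((2 + 1) - 1)² = -3*(3 - 1)² = -3*2² = -3*4 = -12)
((4 + a) + 9)*h(5) = ((4 + 1) + 9)*(-12) = (5 + 9)*(-12) = 14*(-12) = -168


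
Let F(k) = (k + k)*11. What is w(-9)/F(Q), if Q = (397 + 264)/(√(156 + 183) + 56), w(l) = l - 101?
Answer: -280/661 - 5*√339/661 ≈ -0.56287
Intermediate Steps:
w(l) = -101 + l
Q = 661/(56 + √339) (Q = 661/(√339 + 56) = 661/(56 + √339) ≈ 8.8830)
F(k) = 22*k (F(k) = (2*k)*11 = 22*k)
w(-9)/F(Q) = (-101 - 9)/((22*(37016/2797 - 661*√339/2797))) = -110/(814352/2797 - 14542*√339/2797)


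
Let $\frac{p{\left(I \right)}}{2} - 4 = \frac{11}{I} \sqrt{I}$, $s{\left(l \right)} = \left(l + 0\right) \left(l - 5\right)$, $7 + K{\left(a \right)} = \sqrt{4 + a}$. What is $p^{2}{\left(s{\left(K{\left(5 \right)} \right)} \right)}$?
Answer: $\frac{1225}{9} \approx 136.11$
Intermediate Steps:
$K{\left(a \right)} = -7 + \sqrt{4 + a}$
$s{\left(l \right)} = l \left(-5 + l\right)$
$p{\left(I \right)} = 8 + \frac{22}{\sqrt{I}}$ ($p{\left(I \right)} = 8 + 2 \frac{11}{I} \sqrt{I} = 8 + 2 \frac{11}{\sqrt{I}} = 8 + \frac{22}{\sqrt{I}}$)
$p^{2}{\left(s{\left(K{\left(5 \right)} \right)} \right)} = \left(8 + \frac{22}{\sqrt{7 - \sqrt{4 + 5}} \sqrt{12 - \sqrt{4 + 5}}}\right)^{2} = \left(8 + \frac{22}{\sqrt{7 - \sqrt{9}} \sqrt{12 - 3}}\right)^{2} = \left(8 + \frac{22}{6}\right)^{2} = \left(8 + 22 \cdot \frac{1}{6}\right)^{2} = \left(8 + \frac{11}{3}\right)^{2} = \left(\frac{35}{3}\right)^{2} = \frac{1225}{9}$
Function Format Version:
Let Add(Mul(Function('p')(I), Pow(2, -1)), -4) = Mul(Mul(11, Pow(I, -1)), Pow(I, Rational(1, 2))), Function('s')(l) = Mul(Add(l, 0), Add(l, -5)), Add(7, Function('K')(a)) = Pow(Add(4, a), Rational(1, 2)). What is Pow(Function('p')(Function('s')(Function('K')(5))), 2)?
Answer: Rational(1225, 9) ≈ 136.11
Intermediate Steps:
Function('K')(a) = Add(-7, Pow(Add(4, a), Rational(1, 2)))
Function('s')(l) = Mul(l, Add(-5, l))
Function('p')(I) = Add(8, Mul(22, Pow(I, Rational(-1, 2)))) (Function('p')(I) = Add(8, Mul(2, Mul(Mul(11, Pow(I, -1)), Pow(I, Rational(1, 2))))) = Add(8, Mul(2, Mul(11, Pow(I, Rational(-1, 2))))) = Add(8, Mul(22, Pow(I, Rational(-1, 2)))))
Pow(Function('p')(Function('s')(Function('K')(5))), 2) = Pow(Add(8, Mul(22, Pow(Mul(Add(-7, Pow(Add(4, 5), Rational(1, 2))), Add(-5, Add(-7, Pow(Add(4, 5), Rational(1, 2))))), Rational(-1, 2)))), 2) = Pow(Add(8, Mul(22, Pow(Mul(Add(-7, Pow(9, Rational(1, 2))), Add(-5, Add(-7, Pow(9, Rational(1, 2))))), Rational(-1, 2)))), 2) = Pow(Add(8, Mul(22, Pow(Mul(Add(-7, 3), Add(-5, Add(-7, 3))), Rational(-1, 2)))), 2) = Pow(Add(8, Mul(22, Pow(Mul(-4, Add(-5, -4)), Rational(-1, 2)))), 2) = Pow(Add(8, Mul(22, Pow(Mul(-4, -9), Rational(-1, 2)))), 2) = Pow(Add(8, Mul(22, Pow(36, Rational(-1, 2)))), 2) = Pow(Add(8, Mul(22, Rational(1, 6))), 2) = Pow(Add(8, Rational(11, 3)), 2) = Pow(Rational(35, 3), 2) = Rational(1225, 9)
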